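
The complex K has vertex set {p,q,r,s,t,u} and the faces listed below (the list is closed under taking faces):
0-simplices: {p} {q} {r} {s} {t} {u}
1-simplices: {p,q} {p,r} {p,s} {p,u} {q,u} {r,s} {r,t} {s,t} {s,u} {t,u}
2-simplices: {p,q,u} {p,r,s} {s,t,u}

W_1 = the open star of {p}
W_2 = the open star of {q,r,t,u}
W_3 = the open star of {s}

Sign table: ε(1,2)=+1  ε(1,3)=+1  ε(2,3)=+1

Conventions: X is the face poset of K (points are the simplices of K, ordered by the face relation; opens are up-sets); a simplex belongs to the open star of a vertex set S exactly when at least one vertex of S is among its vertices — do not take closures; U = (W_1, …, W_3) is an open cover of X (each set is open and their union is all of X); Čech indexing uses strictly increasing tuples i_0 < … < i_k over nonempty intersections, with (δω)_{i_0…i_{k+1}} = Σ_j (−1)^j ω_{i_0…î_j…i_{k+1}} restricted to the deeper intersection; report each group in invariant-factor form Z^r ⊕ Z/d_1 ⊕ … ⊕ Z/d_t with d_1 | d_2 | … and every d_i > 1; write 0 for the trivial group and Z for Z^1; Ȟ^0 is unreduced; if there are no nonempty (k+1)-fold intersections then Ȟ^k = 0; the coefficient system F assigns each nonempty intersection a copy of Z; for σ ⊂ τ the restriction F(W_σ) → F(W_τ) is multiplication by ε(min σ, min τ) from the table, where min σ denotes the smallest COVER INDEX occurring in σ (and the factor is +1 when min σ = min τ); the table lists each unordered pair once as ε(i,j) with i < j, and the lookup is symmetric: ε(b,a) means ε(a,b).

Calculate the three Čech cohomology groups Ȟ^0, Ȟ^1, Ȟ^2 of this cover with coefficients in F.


Ȟ^0(U;F) ≅ Z, Ȟ^1(U;F) ≅ 0 and Ȟ^2(U;F) ≅ 0

nonempty intersections:
  W1={{p},{p,q},{p,r},{p,s},{p,u},{p,q,u},{p,r,s}} W2={{q},{r},{t},{u},{p,q},{p,r},{p,u},{q,u},{r,s},{r,t},{s,t},{s,u},{t,u},{p,q,u},{p,r,s},{s,t,u}} W3={{s},{p,s},{r,s},{s,t},{s,u},{p,r,s},{s,t,u}}
  W12={{p,q},{p,r},{p,u},{p,q,u},{p,r,s}} W13={{p,s},{p,r,s}} W23={{r,s},{s,t},{s,u},{p,r,s},{s,t,u}}
  W123={{p,r,s}}
C dims 3,3,1; δ0: rk 2, SNF 1^2; δ1: rk 1, SNF 1^1
Ȟ^0: (3−2)−0=1 ⇒ Z
Ȟ^1: (3−1)−2=0 ⇒ 0
Ȟ^2: (1−0)−1=0 ⇒ 0


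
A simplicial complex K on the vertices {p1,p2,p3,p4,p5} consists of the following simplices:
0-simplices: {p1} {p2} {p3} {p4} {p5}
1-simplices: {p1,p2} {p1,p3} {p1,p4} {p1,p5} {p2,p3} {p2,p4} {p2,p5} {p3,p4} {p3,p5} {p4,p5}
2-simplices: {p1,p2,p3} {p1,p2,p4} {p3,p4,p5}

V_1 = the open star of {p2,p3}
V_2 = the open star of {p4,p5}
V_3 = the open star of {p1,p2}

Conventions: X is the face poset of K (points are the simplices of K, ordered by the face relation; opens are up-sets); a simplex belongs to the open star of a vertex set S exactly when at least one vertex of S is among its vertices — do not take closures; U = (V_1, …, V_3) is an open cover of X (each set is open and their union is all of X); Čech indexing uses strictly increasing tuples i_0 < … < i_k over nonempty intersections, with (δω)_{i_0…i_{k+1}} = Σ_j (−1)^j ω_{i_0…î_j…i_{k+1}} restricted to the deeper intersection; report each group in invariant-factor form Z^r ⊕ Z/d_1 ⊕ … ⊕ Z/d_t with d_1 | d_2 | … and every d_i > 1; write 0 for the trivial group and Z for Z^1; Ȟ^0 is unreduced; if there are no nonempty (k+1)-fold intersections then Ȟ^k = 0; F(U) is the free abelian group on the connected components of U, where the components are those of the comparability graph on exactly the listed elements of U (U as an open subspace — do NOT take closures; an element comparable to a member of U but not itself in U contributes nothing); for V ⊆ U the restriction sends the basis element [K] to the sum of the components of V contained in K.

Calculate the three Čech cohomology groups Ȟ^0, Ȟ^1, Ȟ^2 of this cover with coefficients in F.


intersection data:
  V1={{p2},{p3},{p1,p2},{p1,p3},{p2,p3},{p2,p4},{p2,p5},{p3,p4},{p3,p5},{p1,p2,p3},{p1,p2,p4},{p3,p4,p5}} V2={{p4},{p5},{p1,p4},{p1,p5},{p2,p4},{p2,p5},{p3,p4},{p3,p5},{p4,p5},{p1,p2,p4},{p3,p4,p5}} V3={{p1},{p2},{p1,p2},{p1,p3},{p1,p4},{p1,p5},{p2,p3},{p2,p4},{p2,p5},{p1,p2,p3},{p1,p2,p4}}
  V12={{p2,p4},{p2,p5},{p3,p4},{p3,p5},{p1,p2,p4},{p3,p4,p5}} V13={{p2},{p1,p2},{p1,p3},{p2,p3},{p2,p4},{p2,p5},{p1,p2,p3},{p1,p2,p4}} V23={{p1,p4},{p1,p5},{p2,p4},{p2,p5},{p1,p2,p4}}
  V123={{p2,p4},{p2,p5},{p1,p2,p4}}
components per intersection:
  V1: {{p2},{p3},{p1,p2},{p1,p3},{p2,p3},{p2,p4},{p2,p5},{p3,p4},{p3,p5},{p1,p2,p3},{p1,p2,p4},{p3,p4,p5}}
  V2: {{p4},{p5},{p1,p4},{p1,p5},{p2,p4},{p2,p5},{p3,p4},{p3,p5},{p4,p5},{p1,p2,p4},{p3,p4,p5}}
  V3: {{p1},{p2},{p1,p2},{p1,p3},{p1,p4},{p1,p5},{p2,p3},{p2,p4},{p2,p5},{p1,p2,p3},{p1,p2,p4}}
  V12: {{p2,p4},{p1,p2,p4}} {{p2,p5}} {{p3,p4},{p3,p5},{p3,p4,p5}}
  V13: {{p2},{p1,p2},{p1,p3},{p2,p3},{p2,p4},{p2,p5},{p1,p2,p3},{p1,p2,p4}}
  V23: {{p1,p4},{p2,p4},{p1,p2,p4}} {{p1,p5}} {{p2,p5}}
  V123: {{p2,p4},{p1,p2,p4}} {{p2,p5}}
C dims 3,7,2; δ0: rk 2, SNF 1^2; δ1: rk 2, SNF 1^2
Ȟ^0 = (3 − 2) − 0 = 1, so Ȟ^0 ≅ Z
Ȟ^1 = (7 − 2) − 2 = 3, so Ȟ^1 ≅ Z^3
Ȟ^2 = (2 − 0) − 2 = 0, so Ȟ^2 ≅ 0

Ȟ^0(U;F) ≅ Z, Ȟ^1(U;F) ≅ Z^3 and Ȟ^2(U;F) ≅ 0


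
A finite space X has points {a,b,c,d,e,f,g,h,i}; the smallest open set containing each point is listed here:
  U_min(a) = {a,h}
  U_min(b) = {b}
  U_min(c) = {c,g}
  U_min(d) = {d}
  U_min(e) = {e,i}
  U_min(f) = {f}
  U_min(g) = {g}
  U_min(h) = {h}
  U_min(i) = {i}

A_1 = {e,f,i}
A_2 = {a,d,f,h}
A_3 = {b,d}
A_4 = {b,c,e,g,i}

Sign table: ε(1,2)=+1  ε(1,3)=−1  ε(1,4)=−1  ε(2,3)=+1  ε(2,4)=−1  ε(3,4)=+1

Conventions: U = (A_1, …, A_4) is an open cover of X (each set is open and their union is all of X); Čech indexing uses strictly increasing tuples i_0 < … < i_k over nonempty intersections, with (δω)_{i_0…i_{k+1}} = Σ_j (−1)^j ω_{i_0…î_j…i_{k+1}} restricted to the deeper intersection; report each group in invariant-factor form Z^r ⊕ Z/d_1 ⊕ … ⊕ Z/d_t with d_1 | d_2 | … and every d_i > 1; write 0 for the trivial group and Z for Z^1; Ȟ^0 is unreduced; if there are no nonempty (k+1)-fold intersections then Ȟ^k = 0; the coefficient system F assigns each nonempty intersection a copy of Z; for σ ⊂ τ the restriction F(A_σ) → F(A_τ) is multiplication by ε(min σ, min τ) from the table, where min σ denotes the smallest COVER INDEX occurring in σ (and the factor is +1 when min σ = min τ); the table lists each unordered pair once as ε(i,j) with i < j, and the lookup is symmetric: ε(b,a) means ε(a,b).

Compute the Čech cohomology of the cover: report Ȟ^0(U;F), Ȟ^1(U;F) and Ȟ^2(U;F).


nerve simplices:
  A12={f} A14={e,i} A23={d} A34={b}
C dims 4,4; δ0: rk 4, SNF 1^3·2
degree 0: 4−4−0 = 0 → Ȟ^0 ≅ 0
degree 1: 4−0−4 = 0 plus torsion [2] → Ȟ^1 ≅ Z/2
degree 2: 0−0−0 = 0 → Ȟ^2 ≅ 0

Ȟ^0 = 0, Ȟ^1 = Z/2 and Ȟ^2 = 0


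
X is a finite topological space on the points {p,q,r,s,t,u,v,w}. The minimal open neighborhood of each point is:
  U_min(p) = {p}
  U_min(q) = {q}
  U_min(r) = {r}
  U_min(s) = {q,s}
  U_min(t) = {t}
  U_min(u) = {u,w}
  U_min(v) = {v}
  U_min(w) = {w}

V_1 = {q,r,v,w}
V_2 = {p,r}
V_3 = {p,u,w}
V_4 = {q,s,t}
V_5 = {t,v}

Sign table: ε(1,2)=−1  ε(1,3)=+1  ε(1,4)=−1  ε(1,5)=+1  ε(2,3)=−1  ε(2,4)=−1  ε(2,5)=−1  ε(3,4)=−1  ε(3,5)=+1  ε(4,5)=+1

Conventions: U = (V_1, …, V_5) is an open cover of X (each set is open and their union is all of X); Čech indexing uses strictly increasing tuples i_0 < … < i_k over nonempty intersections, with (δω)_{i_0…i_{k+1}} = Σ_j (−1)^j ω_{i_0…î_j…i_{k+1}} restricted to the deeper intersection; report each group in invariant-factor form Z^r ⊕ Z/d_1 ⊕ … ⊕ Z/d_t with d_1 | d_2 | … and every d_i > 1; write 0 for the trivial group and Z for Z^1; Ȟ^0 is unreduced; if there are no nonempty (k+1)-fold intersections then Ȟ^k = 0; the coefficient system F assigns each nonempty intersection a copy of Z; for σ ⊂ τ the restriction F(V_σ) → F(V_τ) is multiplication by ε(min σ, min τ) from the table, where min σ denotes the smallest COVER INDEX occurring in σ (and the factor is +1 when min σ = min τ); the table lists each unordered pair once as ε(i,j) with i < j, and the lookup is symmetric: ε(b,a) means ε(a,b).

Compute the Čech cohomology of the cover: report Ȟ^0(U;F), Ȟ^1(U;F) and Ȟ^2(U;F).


Ȟ^0 ≅ 0, Ȟ^1 ≅ Z ⊕ Z/2 and Ȟ^2 ≅ 0

cover nerve:
  V12={r} V13={w} V14={q} V15={v} V23={p} V45={t}
C dims 5,6; δ0: rk 5, SNF 1^4·2
Ȟ^0: (5−5)−0=0 ⇒ 0
Ȟ^1: (6−0)−5=1 plus torsion [2] ⇒ Z ⊕ Z/2
Ȟ^2: (0−0)−0=0 ⇒ 0


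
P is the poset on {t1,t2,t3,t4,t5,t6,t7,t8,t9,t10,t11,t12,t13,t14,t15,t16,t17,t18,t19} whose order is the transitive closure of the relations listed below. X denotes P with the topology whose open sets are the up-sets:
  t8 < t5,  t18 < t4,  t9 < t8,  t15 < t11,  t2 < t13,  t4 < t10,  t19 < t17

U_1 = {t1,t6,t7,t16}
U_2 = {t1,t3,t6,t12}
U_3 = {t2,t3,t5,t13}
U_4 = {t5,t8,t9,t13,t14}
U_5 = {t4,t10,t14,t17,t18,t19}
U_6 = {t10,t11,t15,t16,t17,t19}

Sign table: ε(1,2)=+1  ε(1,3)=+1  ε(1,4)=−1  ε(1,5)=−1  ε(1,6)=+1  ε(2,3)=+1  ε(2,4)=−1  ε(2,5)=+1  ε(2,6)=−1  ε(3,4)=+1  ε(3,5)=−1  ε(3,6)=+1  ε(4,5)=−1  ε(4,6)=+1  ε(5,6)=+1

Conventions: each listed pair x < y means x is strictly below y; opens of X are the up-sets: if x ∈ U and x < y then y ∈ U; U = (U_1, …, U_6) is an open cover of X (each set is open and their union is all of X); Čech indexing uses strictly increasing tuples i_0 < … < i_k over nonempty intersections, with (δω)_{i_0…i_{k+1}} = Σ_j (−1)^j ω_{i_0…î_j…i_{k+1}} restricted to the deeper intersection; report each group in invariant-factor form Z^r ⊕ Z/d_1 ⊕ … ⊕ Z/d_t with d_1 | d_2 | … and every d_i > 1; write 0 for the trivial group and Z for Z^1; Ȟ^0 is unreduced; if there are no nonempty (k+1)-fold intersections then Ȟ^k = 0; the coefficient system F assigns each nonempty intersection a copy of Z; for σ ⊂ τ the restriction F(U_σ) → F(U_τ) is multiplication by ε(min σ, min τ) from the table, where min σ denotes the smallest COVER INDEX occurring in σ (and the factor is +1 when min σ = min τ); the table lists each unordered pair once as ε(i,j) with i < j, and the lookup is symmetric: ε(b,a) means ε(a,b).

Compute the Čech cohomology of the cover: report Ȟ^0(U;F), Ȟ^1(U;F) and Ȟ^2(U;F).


Ȟ^0(U;F) ≅ 0, Ȟ^1(U;F) ≅ Z/2 and Ȟ^2(U;F) ≅ 0

intersection data:
  U12={t1,t6} U16={t16} U23={t3} U34={t5,t13} U45={t14} U56={t10,t17,t19}
C dims 6,6; δ0: rk 6, SNF 1^5·2
Ȟ^0 = (6 − 6) − 0 = 0, so Ȟ^0 ≅ 0
Ȟ^1 = (6 − 0) − 6 = 0 plus torsion [2], so Ȟ^1 ≅ Z/2
Ȟ^2 = (0 − 0) − 0 = 0, so Ȟ^2 ≅ 0


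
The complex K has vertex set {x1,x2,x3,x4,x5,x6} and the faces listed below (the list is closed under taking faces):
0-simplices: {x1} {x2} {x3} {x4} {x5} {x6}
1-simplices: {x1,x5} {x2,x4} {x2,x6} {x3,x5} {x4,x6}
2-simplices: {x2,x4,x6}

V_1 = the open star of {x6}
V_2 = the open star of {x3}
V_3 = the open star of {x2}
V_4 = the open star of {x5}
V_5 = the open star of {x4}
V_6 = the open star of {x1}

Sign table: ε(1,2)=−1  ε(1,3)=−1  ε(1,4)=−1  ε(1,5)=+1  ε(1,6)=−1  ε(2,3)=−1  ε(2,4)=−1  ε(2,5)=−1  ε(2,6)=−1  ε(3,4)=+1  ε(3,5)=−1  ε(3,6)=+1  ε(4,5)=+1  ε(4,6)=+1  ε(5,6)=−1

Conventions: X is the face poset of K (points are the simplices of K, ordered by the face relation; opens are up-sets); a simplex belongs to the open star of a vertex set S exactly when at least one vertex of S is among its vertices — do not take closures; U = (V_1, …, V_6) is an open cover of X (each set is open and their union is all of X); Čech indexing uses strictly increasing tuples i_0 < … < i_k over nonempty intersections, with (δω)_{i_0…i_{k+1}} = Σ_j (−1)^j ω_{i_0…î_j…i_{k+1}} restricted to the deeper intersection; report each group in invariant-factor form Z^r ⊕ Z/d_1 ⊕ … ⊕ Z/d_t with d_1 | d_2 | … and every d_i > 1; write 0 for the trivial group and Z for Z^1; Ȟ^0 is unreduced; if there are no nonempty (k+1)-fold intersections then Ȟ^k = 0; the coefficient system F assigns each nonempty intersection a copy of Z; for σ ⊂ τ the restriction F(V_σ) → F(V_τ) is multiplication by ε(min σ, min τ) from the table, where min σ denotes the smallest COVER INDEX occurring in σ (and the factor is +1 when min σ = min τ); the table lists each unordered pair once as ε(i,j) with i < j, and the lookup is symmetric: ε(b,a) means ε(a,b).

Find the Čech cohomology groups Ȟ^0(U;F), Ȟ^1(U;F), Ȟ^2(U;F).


nonempty intersections:
  V1={{x6},{x2,x6},{x4,x6},{x2,x4,x6}} V2={{x3},{x3,x5}} V3={{x2},{x2,x4},{x2,x6},{x2,x4,x6}} V4={{x5},{x1,x5},{x3,x5}} V5={{x4},{x2,x4},{x4,x6},{x2,x4,x6}} V6={{x1},{x1,x5}}
  V13={{x2,x6},{x2,x4,x6}} V15={{x4,x6},{x2,x4,x6}} V24={{x3,x5}} V35={{x2,x4},{x2,x4,x6}} V46={{x1,x5}}
  V135={{x2,x4,x6}}
C dims 6,5,1; δ0: rk 4, SNF 1^4; δ1: rk 1, SNF 1^1
Ȟ^0: (6−4)−0=2 ⇒ Z^2
Ȟ^1: (5−1)−4=0 ⇒ 0
Ȟ^2: (1−0)−1=0 ⇒ 0

Ȟ^0 ≅ Z^2; Ȟ^1 ≅ 0; Ȟ^2 ≅ 0


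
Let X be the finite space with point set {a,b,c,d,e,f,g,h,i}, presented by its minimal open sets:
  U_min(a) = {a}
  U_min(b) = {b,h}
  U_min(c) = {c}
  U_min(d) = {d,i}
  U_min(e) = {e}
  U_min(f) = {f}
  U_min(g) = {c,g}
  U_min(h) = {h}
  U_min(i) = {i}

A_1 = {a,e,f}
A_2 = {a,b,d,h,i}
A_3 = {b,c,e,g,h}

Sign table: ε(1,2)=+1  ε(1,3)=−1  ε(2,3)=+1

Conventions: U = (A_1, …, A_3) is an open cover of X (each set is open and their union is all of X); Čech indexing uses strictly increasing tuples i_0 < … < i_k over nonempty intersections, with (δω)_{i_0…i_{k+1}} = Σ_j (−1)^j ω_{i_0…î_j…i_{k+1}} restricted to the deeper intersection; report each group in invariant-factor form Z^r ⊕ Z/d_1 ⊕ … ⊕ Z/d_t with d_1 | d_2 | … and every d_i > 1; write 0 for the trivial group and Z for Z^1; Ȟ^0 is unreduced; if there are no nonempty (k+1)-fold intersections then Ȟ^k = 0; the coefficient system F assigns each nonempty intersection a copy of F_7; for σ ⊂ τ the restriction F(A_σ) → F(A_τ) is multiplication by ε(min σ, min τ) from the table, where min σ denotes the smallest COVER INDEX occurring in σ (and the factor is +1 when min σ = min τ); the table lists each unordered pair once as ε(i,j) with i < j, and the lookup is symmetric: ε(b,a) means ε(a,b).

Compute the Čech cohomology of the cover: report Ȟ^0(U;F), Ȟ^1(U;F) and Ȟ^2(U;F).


Ȟ^0 ≅ 0, Ȟ^1 ≅ 0 and Ȟ^2 ≅ 0

intersection data:
  A12={a} A13={e} A23={b,h}
C dims 3,3; δ0: rk_F7 3
Ȟ^0 = (3 − 3) − 0 = 0, so Ȟ^0 ≅ 0
Ȟ^1 = (3 − 0) − 3 = 0, so Ȟ^1 ≅ 0
Ȟ^2 = (0 − 0) − 0 = 0, so Ȟ^2 ≅ 0


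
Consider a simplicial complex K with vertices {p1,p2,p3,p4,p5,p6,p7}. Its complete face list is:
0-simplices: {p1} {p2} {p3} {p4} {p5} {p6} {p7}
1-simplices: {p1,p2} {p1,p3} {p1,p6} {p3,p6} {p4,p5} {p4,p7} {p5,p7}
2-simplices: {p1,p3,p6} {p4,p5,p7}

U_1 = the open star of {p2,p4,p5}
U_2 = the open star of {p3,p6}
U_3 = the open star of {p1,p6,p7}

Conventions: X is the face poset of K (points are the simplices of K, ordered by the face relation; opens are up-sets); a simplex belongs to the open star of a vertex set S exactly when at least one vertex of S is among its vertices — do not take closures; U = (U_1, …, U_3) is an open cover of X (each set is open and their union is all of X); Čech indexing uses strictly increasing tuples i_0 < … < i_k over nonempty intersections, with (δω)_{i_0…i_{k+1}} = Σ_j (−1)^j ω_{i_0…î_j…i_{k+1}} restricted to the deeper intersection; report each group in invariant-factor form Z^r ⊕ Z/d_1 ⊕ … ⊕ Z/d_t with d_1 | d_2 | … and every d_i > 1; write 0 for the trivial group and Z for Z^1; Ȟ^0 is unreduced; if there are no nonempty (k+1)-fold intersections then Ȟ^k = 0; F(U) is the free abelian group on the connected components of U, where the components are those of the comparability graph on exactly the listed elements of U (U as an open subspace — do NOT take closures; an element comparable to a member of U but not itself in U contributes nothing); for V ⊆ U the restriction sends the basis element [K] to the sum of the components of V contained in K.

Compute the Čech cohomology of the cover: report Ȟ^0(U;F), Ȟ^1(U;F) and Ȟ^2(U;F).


nonempty intersections:
  U1={{p2},{p4},{p5},{p1,p2},{p4,p5},{p4,p7},{p5,p7},{p4,p5,p7}} U2={{p3},{p6},{p1,p3},{p1,p6},{p3,p6},{p1,p3,p6}} U3={{p1},{p6},{p7},{p1,p2},{p1,p3},{p1,p6},{p3,p6},{p4,p7},{p5,p7},{p1,p3,p6},{p4,p5,p7}}
  U13={{p1,p2},{p4,p7},{p5,p7},{p4,p5,p7}} U23={{p6},{p1,p3},{p1,p6},{p3,p6},{p1,p3,p6}}
components per intersection:
  U1: {{p2},{p1,p2}} {{p4},{p5},{p4,p5},{p4,p7},{p5,p7},{p4,p5,p7}}
  U2: {{p3},{p6},{p1,p3},{p1,p6},{p3,p6},{p1,p3,p6}}
  U3: {{p1},{p6},{p1,p2},{p1,p3},{p1,p6},{p3,p6},{p1,p3,p6}} {{p7},{p4,p7},{p5,p7},{p4,p5,p7}}
  U13: {{p1,p2}} {{p4,p7},{p5,p7},{p4,p5,p7}}
  U23: {{p6},{p1,p3},{p1,p6},{p3,p6},{p1,p3,p6}}
C dims 5,3; δ0: rk 3, SNF 1^3
Ȟ^0: (5−3)−0=2 ⇒ Z^2
Ȟ^1: (3−0)−3=0 ⇒ 0
Ȟ^2: (0−0)−0=0 ⇒ 0

Ȟ^0 = Z^2, Ȟ^1 = 0 and Ȟ^2 = 0


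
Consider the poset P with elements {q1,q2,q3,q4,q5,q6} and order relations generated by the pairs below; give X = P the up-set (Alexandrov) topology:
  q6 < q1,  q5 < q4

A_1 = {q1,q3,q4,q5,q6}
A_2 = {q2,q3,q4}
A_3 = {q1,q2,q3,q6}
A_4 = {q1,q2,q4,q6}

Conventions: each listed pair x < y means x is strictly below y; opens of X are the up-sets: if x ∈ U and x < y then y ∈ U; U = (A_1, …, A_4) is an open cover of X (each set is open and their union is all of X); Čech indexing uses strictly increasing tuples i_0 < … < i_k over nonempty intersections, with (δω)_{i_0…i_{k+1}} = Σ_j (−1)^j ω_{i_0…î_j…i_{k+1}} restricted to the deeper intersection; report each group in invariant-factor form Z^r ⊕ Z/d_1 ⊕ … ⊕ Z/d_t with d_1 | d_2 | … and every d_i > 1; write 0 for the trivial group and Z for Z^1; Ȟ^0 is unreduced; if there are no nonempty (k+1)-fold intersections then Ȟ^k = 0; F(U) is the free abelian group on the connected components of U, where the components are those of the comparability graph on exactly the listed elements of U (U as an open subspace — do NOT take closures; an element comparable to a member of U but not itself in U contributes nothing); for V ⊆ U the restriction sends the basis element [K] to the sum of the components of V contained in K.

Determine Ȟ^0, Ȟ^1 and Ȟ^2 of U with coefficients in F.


Ȟ^0 = Z^4,  Ȟ^1 = 0,  Ȟ^2 = 0

nonempty intersections:
  A12={q3,q4} A13={q1,q3,q6} A14={q1,q4,q6} A23={q2,q3} A24={q2,q4} A34={q1,q2,q6}
  A123={q3} A124={q4} A134={q1,q6} A234={q2}
components per intersection:
  A1: {q1,q6} {q3} {q4,q5}
  A2: {q2} {q3} {q4}
  A3: {q1,q6} {q2} {q3}
  A4: {q1,q6} {q2} {q4}
  A12: {q3} {q4}
  A13: {q1,q6} {q3}
  A14: {q1,q6} {q4}
  A23: {q2} {q3}
  A24: {q2} {q4}
  A34: {q1,q6} {q2}
  A123: {q3}
  A124: {q4}
  A134: {q1,q6}
  A234: {q2}
C dims 12,12,4; δ0: rk 8, SNF 1^8; δ1: rk 4, SNF 1^4
Ȟ^0: (12−8)−0=4 ⇒ Z^4
Ȟ^1: (12−4)−8=0 ⇒ 0
Ȟ^2: (4−0)−4=0 ⇒ 0


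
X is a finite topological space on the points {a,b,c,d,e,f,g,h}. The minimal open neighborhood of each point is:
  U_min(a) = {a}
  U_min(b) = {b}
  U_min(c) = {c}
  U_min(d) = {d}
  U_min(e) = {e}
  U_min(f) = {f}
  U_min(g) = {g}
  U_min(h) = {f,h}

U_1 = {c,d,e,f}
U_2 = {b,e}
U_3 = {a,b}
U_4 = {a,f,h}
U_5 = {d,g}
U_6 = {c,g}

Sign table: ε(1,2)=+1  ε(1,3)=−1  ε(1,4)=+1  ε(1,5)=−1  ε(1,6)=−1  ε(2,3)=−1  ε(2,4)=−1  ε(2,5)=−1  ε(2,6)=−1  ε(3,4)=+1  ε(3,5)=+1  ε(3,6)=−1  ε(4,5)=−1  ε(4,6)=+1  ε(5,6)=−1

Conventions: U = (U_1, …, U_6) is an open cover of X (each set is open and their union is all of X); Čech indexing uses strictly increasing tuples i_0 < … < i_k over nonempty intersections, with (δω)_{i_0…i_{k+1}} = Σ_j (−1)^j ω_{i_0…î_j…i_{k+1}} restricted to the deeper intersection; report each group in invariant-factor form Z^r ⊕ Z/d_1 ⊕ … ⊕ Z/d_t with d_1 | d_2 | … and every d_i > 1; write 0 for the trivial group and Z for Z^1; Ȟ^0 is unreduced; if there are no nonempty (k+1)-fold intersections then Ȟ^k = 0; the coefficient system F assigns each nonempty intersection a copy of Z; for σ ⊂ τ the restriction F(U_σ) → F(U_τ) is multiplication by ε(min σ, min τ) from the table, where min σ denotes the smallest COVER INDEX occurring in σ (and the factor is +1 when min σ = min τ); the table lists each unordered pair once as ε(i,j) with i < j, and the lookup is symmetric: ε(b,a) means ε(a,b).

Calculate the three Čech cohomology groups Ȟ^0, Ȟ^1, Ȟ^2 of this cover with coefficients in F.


cover nerve:
  U12={e} U14={f} U15={d} U16={c} U23={b} U34={a} U56={g}
C dims 6,7; δ0: rk 6, SNF 1^5·2
Ȟ^0: (6−6)−0=0 ⇒ 0
Ȟ^1: (7−0)−6=1 plus torsion [2] ⇒ Z ⊕ Z/2
Ȟ^2: (0−0)−0=0 ⇒ 0

Ȟ^0(U;F) ≅ 0, Ȟ^1(U;F) ≅ Z ⊕ Z/2, Ȟ^2(U;F) ≅ 0


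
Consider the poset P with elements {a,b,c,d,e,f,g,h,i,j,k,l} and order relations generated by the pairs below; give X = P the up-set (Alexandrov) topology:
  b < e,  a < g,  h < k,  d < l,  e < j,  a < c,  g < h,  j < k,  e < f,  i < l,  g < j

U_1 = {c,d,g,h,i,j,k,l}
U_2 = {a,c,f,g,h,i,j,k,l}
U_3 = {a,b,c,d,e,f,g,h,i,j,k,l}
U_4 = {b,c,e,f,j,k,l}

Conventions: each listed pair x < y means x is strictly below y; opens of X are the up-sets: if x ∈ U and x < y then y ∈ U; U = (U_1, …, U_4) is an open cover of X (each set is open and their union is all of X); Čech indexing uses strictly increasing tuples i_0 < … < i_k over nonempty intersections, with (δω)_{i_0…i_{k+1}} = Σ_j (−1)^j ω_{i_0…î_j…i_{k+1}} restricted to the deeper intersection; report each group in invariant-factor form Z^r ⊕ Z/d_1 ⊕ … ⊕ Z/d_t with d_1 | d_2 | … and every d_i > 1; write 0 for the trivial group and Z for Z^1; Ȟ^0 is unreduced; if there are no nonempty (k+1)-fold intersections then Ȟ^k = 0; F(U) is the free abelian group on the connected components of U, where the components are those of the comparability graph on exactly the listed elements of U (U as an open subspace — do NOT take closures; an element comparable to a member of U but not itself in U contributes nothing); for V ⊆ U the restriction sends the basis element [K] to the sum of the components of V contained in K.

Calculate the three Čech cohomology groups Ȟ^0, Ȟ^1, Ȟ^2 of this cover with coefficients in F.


nerve simplices:
  U12={c,g,h,i,j,k,l} U13={c,d,g,h,i,j,k,l} U14={c,j,k,l} U23={a,c,f,g,h,i,j,k,l} U24={c,f,j,k,l} U34={b,c,e,f,j,k,l}
  U123={c,g,h,i,j,k,l} U124={c,j,k,l} U134={c,j,k,l} U234={c,f,j,k,l}
  U1234={c,j,k,l}
components per intersection:
  U1: {c} {d,i,l} {g,h,j,k}
  U2: {a,c,g,h,j,k} {f} {i,l}
  U3: {a,b,c,e,f,g,h,j,k} {d,i,l}
  U4: {b,e,f,j,k} {c} {l}
  U12: {c} {g,h,j,k} {i,l}
  U13: {c} {d,i,l} {g,h,j,k}
  U14: {c} {j,k} {l}
  U23: {a,c,g,h,j,k} {f} {i,l}
  U24: {c} {f} {j,k} {l}
  U34: {b,e,f,j,k} {c} {l}
  U123: {c} {g,h,j,k} {i,l}
  U124: {c} {j,k} {l}
  U134: {c} {j,k} {l}
  U234: {c} {f} {j,k} {l}
  U1234: {c} {j,k} {l}
C dims 11,19,13,3; δ0: rk 9, SNF 1^9; δ1: rk 10, SNF 1^10; δ2: rk 3, SNF 1^3
degree 0: 11−9−0 = 2 → Ȟ^0 ≅ Z^2
degree 1: 19−10−9 = 0 → Ȟ^1 ≅ 0
degree 2: 13−3−10 = 0 → Ȟ^2 ≅ 0

Ȟ^0(U;F) ≅ Z^2; Ȟ^1(U;F) ≅ 0; Ȟ^2(U;F) ≅ 0


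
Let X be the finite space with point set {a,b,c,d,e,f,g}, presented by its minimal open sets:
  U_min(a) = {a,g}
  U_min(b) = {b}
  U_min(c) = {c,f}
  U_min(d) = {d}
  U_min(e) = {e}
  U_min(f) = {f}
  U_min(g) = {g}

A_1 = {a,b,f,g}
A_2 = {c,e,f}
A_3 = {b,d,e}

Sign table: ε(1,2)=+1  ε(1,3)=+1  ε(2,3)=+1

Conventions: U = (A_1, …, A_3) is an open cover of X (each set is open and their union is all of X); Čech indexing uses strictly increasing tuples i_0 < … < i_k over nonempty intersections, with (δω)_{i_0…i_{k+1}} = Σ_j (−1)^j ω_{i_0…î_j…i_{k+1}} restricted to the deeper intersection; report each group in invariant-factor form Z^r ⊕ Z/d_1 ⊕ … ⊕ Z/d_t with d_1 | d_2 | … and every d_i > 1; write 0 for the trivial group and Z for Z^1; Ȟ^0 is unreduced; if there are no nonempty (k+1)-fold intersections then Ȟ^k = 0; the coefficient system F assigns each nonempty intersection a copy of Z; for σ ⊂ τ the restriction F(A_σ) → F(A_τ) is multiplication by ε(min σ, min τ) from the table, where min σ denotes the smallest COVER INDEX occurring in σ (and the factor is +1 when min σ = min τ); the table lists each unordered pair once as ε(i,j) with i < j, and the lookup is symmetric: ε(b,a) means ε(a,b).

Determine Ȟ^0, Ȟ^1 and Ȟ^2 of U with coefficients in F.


Ȟ^0 ≅ Z,  Ȟ^1 ≅ Z,  Ȟ^2 ≅ 0

nonempty intersections:
  A12={f} A13={b} A23={e}
C dims 3,3; δ0: rk 2, SNF 1^2
Ȟ^0: (3−2)−0=1 ⇒ Z
Ȟ^1: (3−0)−2=1 ⇒ Z
Ȟ^2: (0−0)−0=0 ⇒ 0


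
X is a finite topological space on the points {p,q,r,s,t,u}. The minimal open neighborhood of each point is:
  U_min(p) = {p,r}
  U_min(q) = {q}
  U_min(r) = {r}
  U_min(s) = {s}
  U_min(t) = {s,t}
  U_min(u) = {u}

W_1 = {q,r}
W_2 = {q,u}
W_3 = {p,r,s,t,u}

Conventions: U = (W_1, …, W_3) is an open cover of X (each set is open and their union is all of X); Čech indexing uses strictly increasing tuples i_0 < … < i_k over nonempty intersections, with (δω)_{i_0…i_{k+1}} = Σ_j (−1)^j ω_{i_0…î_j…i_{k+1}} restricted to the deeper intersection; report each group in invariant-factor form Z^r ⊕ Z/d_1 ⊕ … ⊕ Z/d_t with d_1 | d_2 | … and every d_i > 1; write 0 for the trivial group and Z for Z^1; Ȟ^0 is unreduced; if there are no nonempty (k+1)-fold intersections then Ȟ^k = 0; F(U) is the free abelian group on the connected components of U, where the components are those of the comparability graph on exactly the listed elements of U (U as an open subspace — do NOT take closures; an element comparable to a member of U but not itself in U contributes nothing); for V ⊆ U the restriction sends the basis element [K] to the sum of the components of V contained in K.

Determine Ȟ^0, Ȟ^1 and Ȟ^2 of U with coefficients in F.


intersection data:
  W12={q} W13={r} W23={u}
components per intersection:
  W1: {q} {r}
  W2: {q} {u}
  W3: {p,r} {s,t} {u}
  W12: {q}
  W13: {r}
  W23: {u}
C dims 7,3; δ0: rk 3, SNF 1^3
Ȟ^0 = (7 − 3) − 0 = 4, so Ȟ^0 ≅ Z^4
Ȟ^1 = (3 − 0) − 3 = 0, so Ȟ^1 ≅ 0
Ȟ^2 = (0 − 0) − 0 = 0, so Ȟ^2 ≅ 0

Ȟ^0 ≅ Z^4, Ȟ^1 ≅ 0 and Ȟ^2 ≅ 0


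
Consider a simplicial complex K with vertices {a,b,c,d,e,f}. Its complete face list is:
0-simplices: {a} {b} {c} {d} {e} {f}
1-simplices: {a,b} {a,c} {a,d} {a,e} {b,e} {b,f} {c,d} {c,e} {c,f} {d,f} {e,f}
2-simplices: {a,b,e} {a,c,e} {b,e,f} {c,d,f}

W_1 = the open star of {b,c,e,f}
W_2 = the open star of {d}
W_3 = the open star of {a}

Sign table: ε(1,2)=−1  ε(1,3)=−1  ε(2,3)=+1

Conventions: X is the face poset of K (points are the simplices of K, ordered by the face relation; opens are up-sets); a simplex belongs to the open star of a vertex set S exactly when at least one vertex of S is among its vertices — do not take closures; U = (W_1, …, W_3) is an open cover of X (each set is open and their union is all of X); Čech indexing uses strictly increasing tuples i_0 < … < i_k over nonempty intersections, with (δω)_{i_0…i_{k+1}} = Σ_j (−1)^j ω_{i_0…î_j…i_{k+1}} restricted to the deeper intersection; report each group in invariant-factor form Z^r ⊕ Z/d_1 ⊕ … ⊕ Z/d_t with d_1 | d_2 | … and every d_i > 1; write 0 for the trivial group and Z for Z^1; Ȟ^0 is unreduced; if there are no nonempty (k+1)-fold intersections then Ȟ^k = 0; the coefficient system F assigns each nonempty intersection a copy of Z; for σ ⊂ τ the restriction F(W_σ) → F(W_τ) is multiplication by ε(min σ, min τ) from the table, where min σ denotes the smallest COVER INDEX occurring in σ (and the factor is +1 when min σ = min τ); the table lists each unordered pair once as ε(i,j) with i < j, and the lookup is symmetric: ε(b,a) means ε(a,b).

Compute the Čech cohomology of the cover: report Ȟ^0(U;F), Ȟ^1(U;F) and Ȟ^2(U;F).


nerve simplices:
  W1={{b},{c},{e},{f},{a,b},{a,c},{a,e},{b,e},{b,f},{c,d},{c,e},{c,f},{d,f},{e,f},{a,b,e},{a,c,e},{b,e,f},{c,d,f}} W2={{d},{a,d},{c,d},{d,f},{c,d,f}} W3={{a},{a,b},{a,c},{a,d},{a,e},{a,b,e},{a,c,e}}
  W12={{c,d},{d,f},{c,d,f}} W13={{a,b},{a,c},{a,e},{a,b,e},{a,c,e}} W23={{a,d}}
C dims 3,3; δ0: rk 2, SNF 1^2
degree 0: 3−2−0 = 1 → Ȟ^0 ≅ Z
degree 1: 3−0−2 = 1 → Ȟ^1 ≅ Z
degree 2: 0−0−0 = 0 → Ȟ^2 ≅ 0

Ȟ^0 = Z; Ȟ^1 = Z; Ȟ^2 = 0


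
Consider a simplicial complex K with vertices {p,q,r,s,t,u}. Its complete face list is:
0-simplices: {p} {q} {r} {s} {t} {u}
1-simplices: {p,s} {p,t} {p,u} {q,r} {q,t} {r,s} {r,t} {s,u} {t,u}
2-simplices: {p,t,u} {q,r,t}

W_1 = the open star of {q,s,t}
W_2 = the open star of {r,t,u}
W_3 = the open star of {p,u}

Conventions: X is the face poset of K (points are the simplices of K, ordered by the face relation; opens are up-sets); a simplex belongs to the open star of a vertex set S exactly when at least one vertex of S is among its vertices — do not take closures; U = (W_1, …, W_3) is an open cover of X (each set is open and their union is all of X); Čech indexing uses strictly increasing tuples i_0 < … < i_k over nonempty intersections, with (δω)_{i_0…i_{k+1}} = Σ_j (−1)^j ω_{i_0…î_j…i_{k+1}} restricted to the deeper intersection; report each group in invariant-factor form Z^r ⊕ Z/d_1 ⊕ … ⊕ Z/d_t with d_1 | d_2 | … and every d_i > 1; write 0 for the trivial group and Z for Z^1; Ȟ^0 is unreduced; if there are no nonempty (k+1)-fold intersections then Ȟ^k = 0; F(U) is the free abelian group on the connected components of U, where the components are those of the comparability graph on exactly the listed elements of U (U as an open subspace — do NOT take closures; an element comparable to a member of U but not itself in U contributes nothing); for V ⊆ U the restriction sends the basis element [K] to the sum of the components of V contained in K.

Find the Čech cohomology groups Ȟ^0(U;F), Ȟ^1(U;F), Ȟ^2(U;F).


intersection data:
  W1={{q},{s},{t},{p,s},{p,t},{q,r},{q,t},{r,s},{r,t},{s,u},{t,u},{p,t,u},{q,r,t}} W2={{r},{t},{u},{p,t},{p,u},{q,r},{q,t},{r,s},{r,t},{s,u},{t,u},{p,t,u},{q,r,t}} W3={{p},{u},{p,s},{p,t},{p,u},{s,u},{t,u},{p,t,u}}
  W12={{t},{p,t},{q,r},{q,t},{r,s},{r,t},{s,u},{t,u},{p,t,u},{q,r,t}} W13={{p,s},{p,t},{s,u},{t,u},{p,t,u}} W23={{u},{p,t},{p,u},{s,u},{t,u},{p,t,u}}
  W123={{p,t},{s,u},{t,u},{p,t,u}}
components per intersection:
  W1: {{q},{t},{p,t},{q,r},{q,t},{r,t},{t,u},{p,t,u},{q,r,t}} {{s},{p,s},{r,s},{s,u}}
  W2: {{r},{t},{u},{p,t},{p,u},{q,r},{q,t},{r,s},{r,t},{s,u},{t,u},{p,t,u},{q,r,t}}
  W3: {{p},{u},{p,s},{p,t},{p,u},{s,u},{t,u},{p,t,u}}
  W12: {{t},{p,t},{q,r},{q,t},{r,t},{t,u},{p,t,u},{q,r,t}} {{r,s}} {{s,u}}
  W13: {{p,s}} {{p,t},{t,u},{p,t,u}} {{s,u}}
  W23: {{u},{p,t},{p,u},{s,u},{t,u},{p,t,u}}
  W123: {{p,t},{t,u},{p,t,u}} {{s,u}}
C dims 4,7,2; δ0: rk 3, SNF 1^3; δ1: rk 2, SNF 1^2
Ȟ^0 = (4 − 3) − 0 = 1, so Ȟ^0 ≅ Z
Ȟ^1 = (7 − 2) − 3 = 2, so Ȟ^1 ≅ Z^2
Ȟ^2 = (2 − 0) − 2 = 0, so Ȟ^2 ≅ 0

Ȟ^0 ≅ Z, Ȟ^1 ≅ Z^2 and Ȟ^2 ≅ 0


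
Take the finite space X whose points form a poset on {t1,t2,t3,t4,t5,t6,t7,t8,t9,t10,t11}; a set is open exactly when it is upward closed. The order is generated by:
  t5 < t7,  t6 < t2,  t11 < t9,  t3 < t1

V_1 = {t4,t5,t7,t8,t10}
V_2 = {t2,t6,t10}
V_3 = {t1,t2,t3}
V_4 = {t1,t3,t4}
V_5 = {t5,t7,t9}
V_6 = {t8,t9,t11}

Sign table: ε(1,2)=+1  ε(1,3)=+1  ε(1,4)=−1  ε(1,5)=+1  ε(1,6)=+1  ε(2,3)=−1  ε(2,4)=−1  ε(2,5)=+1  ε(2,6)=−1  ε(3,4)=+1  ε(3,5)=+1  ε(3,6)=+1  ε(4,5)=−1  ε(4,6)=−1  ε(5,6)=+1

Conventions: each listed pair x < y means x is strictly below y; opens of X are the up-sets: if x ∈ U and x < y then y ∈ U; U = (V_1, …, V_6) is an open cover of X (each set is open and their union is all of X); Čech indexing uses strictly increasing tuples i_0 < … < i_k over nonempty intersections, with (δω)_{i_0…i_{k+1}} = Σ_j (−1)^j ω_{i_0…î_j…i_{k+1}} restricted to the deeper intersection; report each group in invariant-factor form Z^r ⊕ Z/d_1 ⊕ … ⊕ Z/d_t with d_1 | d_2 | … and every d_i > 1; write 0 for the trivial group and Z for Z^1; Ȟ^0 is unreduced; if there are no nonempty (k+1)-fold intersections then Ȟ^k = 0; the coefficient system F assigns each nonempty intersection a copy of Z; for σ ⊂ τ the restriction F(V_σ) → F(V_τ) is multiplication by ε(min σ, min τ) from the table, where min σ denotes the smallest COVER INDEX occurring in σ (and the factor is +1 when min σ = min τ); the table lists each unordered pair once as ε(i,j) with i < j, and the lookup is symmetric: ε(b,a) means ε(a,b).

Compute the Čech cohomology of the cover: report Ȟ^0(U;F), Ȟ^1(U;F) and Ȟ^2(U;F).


nerve simplices:
  V12={t10} V14={t4} V15={t5,t7} V16={t8} V23={t2} V34={t1,t3} V56={t9}
C dims 6,7; δ0: rk 5, SNF 1^5
degree 0: 6−5−0 = 1 → Ȟ^0 ≅ Z
degree 1: 7−0−5 = 2 → Ȟ^1 ≅ Z^2
degree 2: 0−0−0 = 0 → Ȟ^2 ≅ 0

Ȟ^0 = Z,  Ȟ^1 = Z^2,  Ȟ^2 = 0


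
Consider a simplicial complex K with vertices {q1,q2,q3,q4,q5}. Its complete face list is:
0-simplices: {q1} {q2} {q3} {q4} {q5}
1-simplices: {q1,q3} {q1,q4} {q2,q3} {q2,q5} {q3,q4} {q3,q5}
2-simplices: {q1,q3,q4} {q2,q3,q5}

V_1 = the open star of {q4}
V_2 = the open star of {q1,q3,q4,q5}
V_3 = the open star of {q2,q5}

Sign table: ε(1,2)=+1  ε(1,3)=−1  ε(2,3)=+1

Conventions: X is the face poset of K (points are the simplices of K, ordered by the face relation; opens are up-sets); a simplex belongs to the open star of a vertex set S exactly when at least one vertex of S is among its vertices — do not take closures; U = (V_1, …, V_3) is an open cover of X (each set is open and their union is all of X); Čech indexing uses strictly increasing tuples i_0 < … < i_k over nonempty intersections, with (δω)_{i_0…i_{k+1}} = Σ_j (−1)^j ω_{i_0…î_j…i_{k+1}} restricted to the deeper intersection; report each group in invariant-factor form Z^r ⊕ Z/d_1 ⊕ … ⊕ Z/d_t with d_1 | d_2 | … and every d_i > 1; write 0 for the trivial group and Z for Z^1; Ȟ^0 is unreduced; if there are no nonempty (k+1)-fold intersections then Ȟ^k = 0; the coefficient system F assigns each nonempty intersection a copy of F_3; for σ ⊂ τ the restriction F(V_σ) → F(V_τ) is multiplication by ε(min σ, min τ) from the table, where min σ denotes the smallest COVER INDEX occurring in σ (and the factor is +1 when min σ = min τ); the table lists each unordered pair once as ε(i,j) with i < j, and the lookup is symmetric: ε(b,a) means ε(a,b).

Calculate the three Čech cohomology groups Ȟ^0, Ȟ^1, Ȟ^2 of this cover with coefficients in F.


Ȟ^0 = Z/3, Ȟ^1 = 0, Ȟ^2 = 0

nonempty intersections:
  V1={{q4},{q1,q4},{q3,q4},{q1,q3,q4}} V2={{q1},{q3},{q4},{q5},{q1,q3},{q1,q4},{q2,q3},{q2,q5},{q3,q4},{q3,q5},{q1,q3,q4},{q2,q3,q5}} V3={{q2},{q5},{q2,q3},{q2,q5},{q3,q5},{q2,q3,q5}}
  V12={{q4},{q1,q4},{q3,q4},{q1,q3,q4}} V23={{q5},{q2,q3},{q2,q5},{q3,q5},{q2,q3,q5}}
C dims 3,2; δ0: rk_F3 2
Ȟ^0: (3−2)−0=1 ⇒ Z/3
Ȟ^1: (2−0)−2=0 ⇒ 0
Ȟ^2: (0−0)−0=0 ⇒ 0


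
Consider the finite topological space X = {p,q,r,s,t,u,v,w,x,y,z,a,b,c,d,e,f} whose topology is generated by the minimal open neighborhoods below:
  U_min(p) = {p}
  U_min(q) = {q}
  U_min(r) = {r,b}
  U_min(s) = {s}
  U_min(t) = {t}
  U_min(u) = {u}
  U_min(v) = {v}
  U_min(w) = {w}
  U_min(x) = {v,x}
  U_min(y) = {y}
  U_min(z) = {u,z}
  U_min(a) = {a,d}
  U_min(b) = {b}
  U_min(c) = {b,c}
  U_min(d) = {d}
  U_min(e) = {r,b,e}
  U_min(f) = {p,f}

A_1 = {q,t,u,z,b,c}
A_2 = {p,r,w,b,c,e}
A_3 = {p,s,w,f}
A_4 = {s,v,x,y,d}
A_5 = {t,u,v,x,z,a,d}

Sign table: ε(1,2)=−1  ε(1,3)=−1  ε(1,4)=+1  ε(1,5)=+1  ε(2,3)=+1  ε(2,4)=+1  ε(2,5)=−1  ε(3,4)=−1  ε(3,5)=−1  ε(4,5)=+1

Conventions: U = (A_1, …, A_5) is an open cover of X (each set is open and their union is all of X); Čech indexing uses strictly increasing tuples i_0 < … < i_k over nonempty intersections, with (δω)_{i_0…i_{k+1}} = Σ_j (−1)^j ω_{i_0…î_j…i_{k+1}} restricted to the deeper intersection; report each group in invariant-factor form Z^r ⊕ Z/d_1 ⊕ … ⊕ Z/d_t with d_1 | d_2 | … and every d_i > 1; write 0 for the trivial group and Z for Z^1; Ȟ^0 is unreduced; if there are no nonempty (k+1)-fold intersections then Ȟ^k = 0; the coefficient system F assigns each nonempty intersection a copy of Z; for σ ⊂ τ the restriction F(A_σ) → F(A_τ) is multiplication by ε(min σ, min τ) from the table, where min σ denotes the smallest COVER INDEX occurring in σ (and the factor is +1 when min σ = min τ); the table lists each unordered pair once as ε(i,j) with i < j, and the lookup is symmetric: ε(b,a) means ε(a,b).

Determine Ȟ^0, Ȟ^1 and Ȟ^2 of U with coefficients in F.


Ȟ^0 ≅ Z, Ȟ^1 ≅ Z and Ȟ^2 ≅ 0

cover nerve:
  A12={b,c} A15={t,u,z} A23={p,w} A34={s} A45={v,x,d}
C dims 5,5; δ0: rk 4, SNF 1^4
Ȟ^0: (5−4)−0=1 ⇒ Z
Ȟ^1: (5−0)−4=1 ⇒ Z
Ȟ^2: (0−0)−0=0 ⇒ 0


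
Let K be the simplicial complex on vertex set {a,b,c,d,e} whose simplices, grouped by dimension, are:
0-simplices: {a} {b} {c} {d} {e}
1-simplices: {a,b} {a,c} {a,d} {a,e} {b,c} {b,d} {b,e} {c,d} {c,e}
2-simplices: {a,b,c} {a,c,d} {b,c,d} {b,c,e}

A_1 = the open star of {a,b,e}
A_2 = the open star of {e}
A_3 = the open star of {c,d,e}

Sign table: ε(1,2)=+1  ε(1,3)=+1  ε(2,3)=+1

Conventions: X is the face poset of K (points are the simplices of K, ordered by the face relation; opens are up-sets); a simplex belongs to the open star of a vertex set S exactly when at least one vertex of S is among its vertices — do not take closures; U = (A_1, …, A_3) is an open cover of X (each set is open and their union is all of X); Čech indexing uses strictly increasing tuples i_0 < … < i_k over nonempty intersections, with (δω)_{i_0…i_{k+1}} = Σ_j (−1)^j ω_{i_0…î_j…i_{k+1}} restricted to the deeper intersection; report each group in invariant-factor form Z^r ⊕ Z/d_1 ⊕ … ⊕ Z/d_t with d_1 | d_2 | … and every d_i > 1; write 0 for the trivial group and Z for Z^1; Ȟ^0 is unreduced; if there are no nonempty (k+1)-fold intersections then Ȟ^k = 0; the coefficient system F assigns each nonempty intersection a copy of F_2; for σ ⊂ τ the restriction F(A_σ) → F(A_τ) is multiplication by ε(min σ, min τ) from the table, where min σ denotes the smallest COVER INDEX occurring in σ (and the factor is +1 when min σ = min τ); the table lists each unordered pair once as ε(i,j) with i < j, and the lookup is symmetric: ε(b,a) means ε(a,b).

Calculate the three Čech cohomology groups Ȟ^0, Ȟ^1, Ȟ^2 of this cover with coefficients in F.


nonempty overlaps:
  A1={{a},{b},{e},{a,b},{a,c},{a,d},{a,e},{b,c},{b,d},{b,e},{c,e},{a,b,c},{a,c,d},{b,c,d},{b,c,e}} A2={{e},{a,e},{b,e},{c,e},{b,c,e}} A3={{c},{d},{e},{a,c},{a,d},{a,e},{b,c},{b,d},{b,e},{c,d},{c,e},{a,b,c},{a,c,d},{b,c,d},{b,c,e}}
  A12={{e},{a,e},{b,e},{c,e},{b,c,e}} A13={{e},{a,c},{a,d},{a,e},{b,c},{b,d},{b,e},{c,e},{a,b,c},{a,c,d},{b,c,d},{b,c,e}} A23={{e},{a,e},{b,e},{c,e},{b,c,e}}
  A123={{e},{a,e},{b,e},{c,e},{b,c,e}}
C dims 3,3,1; δ0: rk_F2 2; δ1: rk_F2 1
degree 0: 3−2−0 = 1 → Ȟ^0 ≅ Z/2
degree 1: 3−1−2 = 0 → Ȟ^1 ≅ 0
degree 2: 1−0−1 = 0 → Ȟ^2 ≅ 0

Ȟ^0(U;F) ≅ Z/2, Ȟ^1(U;F) ≅ 0 and Ȟ^2(U;F) ≅ 0


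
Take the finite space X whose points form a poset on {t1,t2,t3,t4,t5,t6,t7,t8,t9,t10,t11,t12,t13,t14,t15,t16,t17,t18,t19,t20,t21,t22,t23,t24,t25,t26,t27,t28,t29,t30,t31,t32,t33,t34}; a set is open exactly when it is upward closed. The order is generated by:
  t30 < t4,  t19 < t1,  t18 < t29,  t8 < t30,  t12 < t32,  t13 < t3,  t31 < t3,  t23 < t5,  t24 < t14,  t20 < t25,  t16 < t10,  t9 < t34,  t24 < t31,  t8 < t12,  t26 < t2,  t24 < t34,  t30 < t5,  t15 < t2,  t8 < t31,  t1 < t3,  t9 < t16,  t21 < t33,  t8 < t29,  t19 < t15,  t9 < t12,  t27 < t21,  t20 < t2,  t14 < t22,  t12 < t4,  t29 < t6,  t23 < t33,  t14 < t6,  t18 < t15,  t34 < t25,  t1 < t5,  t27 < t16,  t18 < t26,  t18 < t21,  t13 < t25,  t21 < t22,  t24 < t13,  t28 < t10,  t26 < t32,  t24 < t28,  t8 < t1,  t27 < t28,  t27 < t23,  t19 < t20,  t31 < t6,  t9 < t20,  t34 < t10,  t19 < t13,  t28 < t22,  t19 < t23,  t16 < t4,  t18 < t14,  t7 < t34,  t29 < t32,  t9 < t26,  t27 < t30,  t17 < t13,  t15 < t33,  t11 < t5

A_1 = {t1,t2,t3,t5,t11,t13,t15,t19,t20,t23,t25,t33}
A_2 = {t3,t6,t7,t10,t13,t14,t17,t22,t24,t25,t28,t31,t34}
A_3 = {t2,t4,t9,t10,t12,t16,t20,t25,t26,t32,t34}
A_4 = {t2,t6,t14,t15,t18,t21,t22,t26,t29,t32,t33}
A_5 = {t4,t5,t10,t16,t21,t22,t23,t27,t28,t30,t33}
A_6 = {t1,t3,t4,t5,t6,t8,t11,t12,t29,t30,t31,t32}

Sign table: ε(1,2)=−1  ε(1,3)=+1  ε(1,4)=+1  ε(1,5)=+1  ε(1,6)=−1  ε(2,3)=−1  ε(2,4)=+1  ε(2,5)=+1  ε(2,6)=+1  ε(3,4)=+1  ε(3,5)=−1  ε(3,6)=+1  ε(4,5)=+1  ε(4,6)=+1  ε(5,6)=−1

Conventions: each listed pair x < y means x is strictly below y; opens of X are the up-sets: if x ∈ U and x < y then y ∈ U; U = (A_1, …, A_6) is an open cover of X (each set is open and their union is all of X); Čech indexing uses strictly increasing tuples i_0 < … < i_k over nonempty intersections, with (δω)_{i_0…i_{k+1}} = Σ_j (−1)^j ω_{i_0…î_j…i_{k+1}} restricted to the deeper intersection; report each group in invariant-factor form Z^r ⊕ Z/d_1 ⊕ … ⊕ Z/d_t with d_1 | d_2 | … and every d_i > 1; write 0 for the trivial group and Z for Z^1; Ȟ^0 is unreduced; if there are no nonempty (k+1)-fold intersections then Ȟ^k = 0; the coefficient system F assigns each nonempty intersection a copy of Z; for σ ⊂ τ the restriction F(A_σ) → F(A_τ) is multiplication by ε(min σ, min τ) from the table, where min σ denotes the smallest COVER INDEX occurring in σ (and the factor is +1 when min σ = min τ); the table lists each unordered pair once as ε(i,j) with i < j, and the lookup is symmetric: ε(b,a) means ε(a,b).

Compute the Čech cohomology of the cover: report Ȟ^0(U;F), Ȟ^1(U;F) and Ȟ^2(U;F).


nonempty overlaps:
  A12={t3,t13,t25} A13={t2,t20,t25} A14={t2,t15,t33} A15={t5,t23,t33} A16={t1,t3,t5,t11} A23={t10,t25,t34} A24={t6,t14,t22} A25={t10,t22,t28} A26={t3,t6,t31} A34={t2,t26,t32} A35={t4,t10,t16} A36={t4,t12,t32} A45={t21,t22,t33} A46={t6,t29,t32} A56={t4,t5,t30}
  A123={t25} A126={t3} A134={t2} A145={t33} A156={t5} A235={t10} A245={t22} A246={t6} A346={t32} A356={t4}
C dims 6,15,10; δ0: rk 6, SNF 1^5·2; δ1: rk 9, SNF 1^9
degree 0: 6−6−0 = 0 → Ȟ^0 ≅ 0
degree 1: 15−9−6 = 0 plus torsion [2] → Ȟ^1 ≅ Z/2
degree 2: 10−0−9 = 1 → Ȟ^2 ≅ Z

Ȟ^0 = 0, Ȟ^1 = Z/2, Ȟ^2 = Z
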